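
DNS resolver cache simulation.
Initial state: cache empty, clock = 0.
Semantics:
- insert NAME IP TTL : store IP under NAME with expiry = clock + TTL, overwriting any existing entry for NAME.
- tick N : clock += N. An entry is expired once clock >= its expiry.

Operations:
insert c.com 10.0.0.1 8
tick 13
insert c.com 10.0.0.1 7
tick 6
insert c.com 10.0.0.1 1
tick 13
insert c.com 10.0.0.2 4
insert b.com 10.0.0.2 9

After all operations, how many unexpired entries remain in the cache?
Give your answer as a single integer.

Op 1: insert c.com -> 10.0.0.1 (expiry=0+8=8). clock=0
Op 2: tick 13 -> clock=13. purged={c.com}
Op 3: insert c.com -> 10.0.0.1 (expiry=13+7=20). clock=13
Op 4: tick 6 -> clock=19.
Op 5: insert c.com -> 10.0.0.1 (expiry=19+1=20). clock=19
Op 6: tick 13 -> clock=32. purged={c.com}
Op 7: insert c.com -> 10.0.0.2 (expiry=32+4=36). clock=32
Op 8: insert b.com -> 10.0.0.2 (expiry=32+9=41). clock=32
Final cache (unexpired): {b.com,c.com} -> size=2

Answer: 2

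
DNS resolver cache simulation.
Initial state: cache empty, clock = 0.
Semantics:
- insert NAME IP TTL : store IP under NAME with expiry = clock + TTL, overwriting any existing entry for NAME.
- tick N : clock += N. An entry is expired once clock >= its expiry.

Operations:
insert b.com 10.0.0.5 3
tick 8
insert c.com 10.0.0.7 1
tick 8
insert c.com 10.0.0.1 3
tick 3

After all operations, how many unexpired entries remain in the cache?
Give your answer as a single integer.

Op 1: insert b.com -> 10.0.0.5 (expiry=0+3=3). clock=0
Op 2: tick 8 -> clock=8. purged={b.com}
Op 3: insert c.com -> 10.0.0.7 (expiry=8+1=9). clock=8
Op 4: tick 8 -> clock=16. purged={c.com}
Op 5: insert c.com -> 10.0.0.1 (expiry=16+3=19). clock=16
Op 6: tick 3 -> clock=19. purged={c.com}
Final cache (unexpired): {} -> size=0

Answer: 0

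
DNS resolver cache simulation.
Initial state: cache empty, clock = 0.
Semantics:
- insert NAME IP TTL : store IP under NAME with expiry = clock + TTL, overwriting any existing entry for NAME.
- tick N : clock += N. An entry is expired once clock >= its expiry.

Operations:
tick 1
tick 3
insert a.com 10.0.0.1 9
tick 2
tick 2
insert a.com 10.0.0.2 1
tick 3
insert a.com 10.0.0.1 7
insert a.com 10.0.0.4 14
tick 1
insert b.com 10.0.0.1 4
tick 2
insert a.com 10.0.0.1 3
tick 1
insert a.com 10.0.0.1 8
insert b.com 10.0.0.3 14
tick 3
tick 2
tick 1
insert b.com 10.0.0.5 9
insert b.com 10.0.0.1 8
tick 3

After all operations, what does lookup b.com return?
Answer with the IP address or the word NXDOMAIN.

Answer: 10.0.0.1

Derivation:
Op 1: tick 1 -> clock=1.
Op 2: tick 3 -> clock=4.
Op 3: insert a.com -> 10.0.0.1 (expiry=4+9=13). clock=4
Op 4: tick 2 -> clock=6.
Op 5: tick 2 -> clock=8.
Op 6: insert a.com -> 10.0.0.2 (expiry=8+1=9). clock=8
Op 7: tick 3 -> clock=11. purged={a.com}
Op 8: insert a.com -> 10.0.0.1 (expiry=11+7=18). clock=11
Op 9: insert a.com -> 10.0.0.4 (expiry=11+14=25). clock=11
Op 10: tick 1 -> clock=12.
Op 11: insert b.com -> 10.0.0.1 (expiry=12+4=16). clock=12
Op 12: tick 2 -> clock=14.
Op 13: insert a.com -> 10.0.0.1 (expiry=14+3=17). clock=14
Op 14: tick 1 -> clock=15.
Op 15: insert a.com -> 10.0.0.1 (expiry=15+8=23). clock=15
Op 16: insert b.com -> 10.0.0.3 (expiry=15+14=29). clock=15
Op 17: tick 3 -> clock=18.
Op 18: tick 2 -> clock=20.
Op 19: tick 1 -> clock=21.
Op 20: insert b.com -> 10.0.0.5 (expiry=21+9=30). clock=21
Op 21: insert b.com -> 10.0.0.1 (expiry=21+8=29). clock=21
Op 22: tick 3 -> clock=24. purged={a.com}
lookup b.com: present, ip=10.0.0.1 expiry=29 > clock=24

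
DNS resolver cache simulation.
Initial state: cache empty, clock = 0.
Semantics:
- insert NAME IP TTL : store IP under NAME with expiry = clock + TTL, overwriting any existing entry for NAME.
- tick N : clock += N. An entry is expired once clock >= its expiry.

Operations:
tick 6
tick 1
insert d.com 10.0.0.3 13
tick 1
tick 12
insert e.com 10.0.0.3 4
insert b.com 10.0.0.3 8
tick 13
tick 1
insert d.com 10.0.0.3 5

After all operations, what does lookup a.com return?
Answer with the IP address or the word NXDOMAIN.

Op 1: tick 6 -> clock=6.
Op 2: tick 1 -> clock=7.
Op 3: insert d.com -> 10.0.0.3 (expiry=7+13=20). clock=7
Op 4: tick 1 -> clock=8.
Op 5: tick 12 -> clock=20. purged={d.com}
Op 6: insert e.com -> 10.0.0.3 (expiry=20+4=24). clock=20
Op 7: insert b.com -> 10.0.0.3 (expiry=20+8=28). clock=20
Op 8: tick 13 -> clock=33. purged={b.com,e.com}
Op 9: tick 1 -> clock=34.
Op 10: insert d.com -> 10.0.0.3 (expiry=34+5=39). clock=34
lookup a.com: not in cache (expired or never inserted)

Answer: NXDOMAIN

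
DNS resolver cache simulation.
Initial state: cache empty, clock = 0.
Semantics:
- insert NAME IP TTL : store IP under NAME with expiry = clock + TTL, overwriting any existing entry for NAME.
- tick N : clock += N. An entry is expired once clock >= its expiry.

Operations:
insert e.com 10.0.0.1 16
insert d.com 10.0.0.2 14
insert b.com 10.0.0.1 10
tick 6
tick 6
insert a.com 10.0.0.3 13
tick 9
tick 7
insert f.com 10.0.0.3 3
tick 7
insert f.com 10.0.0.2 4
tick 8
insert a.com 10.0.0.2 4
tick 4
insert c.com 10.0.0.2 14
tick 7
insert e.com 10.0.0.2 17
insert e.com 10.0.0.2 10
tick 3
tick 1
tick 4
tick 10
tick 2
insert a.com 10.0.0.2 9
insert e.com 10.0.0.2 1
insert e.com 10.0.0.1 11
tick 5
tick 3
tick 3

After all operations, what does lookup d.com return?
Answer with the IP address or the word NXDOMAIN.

Answer: NXDOMAIN

Derivation:
Op 1: insert e.com -> 10.0.0.1 (expiry=0+16=16). clock=0
Op 2: insert d.com -> 10.0.0.2 (expiry=0+14=14). clock=0
Op 3: insert b.com -> 10.0.0.1 (expiry=0+10=10). clock=0
Op 4: tick 6 -> clock=6.
Op 5: tick 6 -> clock=12. purged={b.com}
Op 6: insert a.com -> 10.0.0.3 (expiry=12+13=25). clock=12
Op 7: tick 9 -> clock=21. purged={d.com,e.com}
Op 8: tick 7 -> clock=28. purged={a.com}
Op 9: insert f.com -> 10.0.0.3 (expiry=28+3=31). clock=28
Op 10: tick 7 -> clock=35. purged={f.com}
Op 11: insert f.com -> 10.0.0.2 (expiry=35+4=39). clock=35
Op 12: tick 8 -> clock=43. purged={f.com}
Op 13: insert a.com -> 10.0.0.2 (expiry=43+4=47). clock=43
Op 14: tick 4 -> clock=47. purged={a.com}
Op 15: insert c.com -> 10.0.0.2 (expiry=47+14=61). clock=47
Op 16: tick 7 -> clock=54.
Op 17: insert e.com -> 10.0.0.2 (expiry=54+17=71). clock=54
Op 18: insert e.com -> 10.0.0.2 (expiry=54+10=64). clock=54
Op 19: tick 3 -> clock=57.
Op 20: tick 1 -> clock=58.
Op 21: tick 4 -> clock=62. purged={c.com}
Op 22: tick 10 -> clock=72. purged={e.com}
Op 23: tick 2 -> clock=74.
Op 24: insert a.com -> 10.0.0.2 (expiry=74+9=83). clock=74
Op 25: insert e.com -> 10.0.0.2 (expiry=74+1=75). clock=74
Op 26: insert e.com -> 10.0.0.1 (expiry=74+11=85). clock=74
Op 27: tick 5 -> clock=79.
Op 28: tick 3 -> clock=82.
Op 29: tick 3 -> clock=85. purged={a.com,e.com}
lookup d.com: not in cache (expired or never inserted)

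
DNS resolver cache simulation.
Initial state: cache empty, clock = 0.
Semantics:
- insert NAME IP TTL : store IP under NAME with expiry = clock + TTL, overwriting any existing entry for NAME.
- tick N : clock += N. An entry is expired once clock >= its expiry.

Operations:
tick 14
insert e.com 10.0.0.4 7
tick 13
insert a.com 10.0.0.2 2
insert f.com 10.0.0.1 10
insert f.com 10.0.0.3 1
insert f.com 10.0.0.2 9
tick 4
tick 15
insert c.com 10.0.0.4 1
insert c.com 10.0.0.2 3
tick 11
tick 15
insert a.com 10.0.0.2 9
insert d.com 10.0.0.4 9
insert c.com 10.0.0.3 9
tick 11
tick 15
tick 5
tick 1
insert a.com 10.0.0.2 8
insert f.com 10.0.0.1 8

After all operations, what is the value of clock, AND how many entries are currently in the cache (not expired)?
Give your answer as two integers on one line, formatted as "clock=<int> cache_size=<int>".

Op 1: tick 14 -> clock=14.
Op 2: insert e.com -> 10.0.0.4 (expiry=14+7=21). clock=14
Op 3: tick 13 -> clock=27. purged={e.com}
Op 4: insert a.com -> 10.0.0.2 (expiry=27+2=29). clock=27
Op 5: insert f.com -> 10.0.0.1 (expiry=27+10=37). clock=27
Op 6: insert f.com -> 10.0.0.3 (expiry=27+1=28). clock=27
Op 7: insert f.com -> 10.0.0.2 (expiry=27+9=36). clock=27
Op 8: tick 4 -> clock=31. purged={a.com}
Op 9: tick 15 -> clock=46. purged={f.com}
Op 10: insert c.com -> 10.0.0.4 (expiry=46+1=47). clock=46
Op 11: insert c.com -> 10.0.0.2 (expiry=46+3=49). clock=46
Op 12: tick 11 -> clock=57. purged={c.com}
Op 13: tick 15 -> clock=72.
Op 14: insert a.com -> 10.0.0.2 (expiry=72+9=81). clock=72
Op 15: insert d.com -> 10.0.0.4 (expiry=72+9=81). clock=72
Op 16: insert c.com -> 10.0.0.3 (expiry=72+9=81). clock=72
Op 17: tick 11 -> clock=83. purged={a.com,c.com,d.com}
Op 18: tick 15 -> clock=98.
Op 19: tick 5 -> clock=103.
Op 20: tick 1 -> clock=104.
Op 21: insert a.com -> 10.0.0.2 (expiry=104+8=112). clock=104
Op 22: insert f.com -> 10.0.0.1 (expiry=104+8=112). clock=104
Final clock = 104
Final cache (unexpired): {a.com,f.com} -> size=2

Answer: clock=104 cache_size=2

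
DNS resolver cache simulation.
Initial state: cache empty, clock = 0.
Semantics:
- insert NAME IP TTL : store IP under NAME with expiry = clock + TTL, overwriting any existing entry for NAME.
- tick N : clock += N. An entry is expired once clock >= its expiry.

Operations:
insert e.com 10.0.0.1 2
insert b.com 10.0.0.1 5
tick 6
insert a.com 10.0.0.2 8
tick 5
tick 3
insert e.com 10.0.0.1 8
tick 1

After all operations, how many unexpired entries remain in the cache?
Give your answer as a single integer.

Op 1: insert e.com -> 10.0.0.1 (expiry=0+2=2). clock=0
Op 2: insert b.com -> 10.0.0.1 (expiry=0+5=5). clock=0
Op 3: tick 6 -> clock=6. purged={b.com,e.com}
Op 4: insert a.com -> 10.0.0.2 (expiry=6+8=14). clock=6
Op 5: tick 5 -> clock=11.
Op 6: tick 3 -> clock=14. purged={a.com}
Op 7: insert e.com -> 10.0.0.1 (expiry=14+8=22). clock=14
Op 8: tick 1 -> clock=15.
Final cache (unexpired): {e.com} -> size=1

Answer: 1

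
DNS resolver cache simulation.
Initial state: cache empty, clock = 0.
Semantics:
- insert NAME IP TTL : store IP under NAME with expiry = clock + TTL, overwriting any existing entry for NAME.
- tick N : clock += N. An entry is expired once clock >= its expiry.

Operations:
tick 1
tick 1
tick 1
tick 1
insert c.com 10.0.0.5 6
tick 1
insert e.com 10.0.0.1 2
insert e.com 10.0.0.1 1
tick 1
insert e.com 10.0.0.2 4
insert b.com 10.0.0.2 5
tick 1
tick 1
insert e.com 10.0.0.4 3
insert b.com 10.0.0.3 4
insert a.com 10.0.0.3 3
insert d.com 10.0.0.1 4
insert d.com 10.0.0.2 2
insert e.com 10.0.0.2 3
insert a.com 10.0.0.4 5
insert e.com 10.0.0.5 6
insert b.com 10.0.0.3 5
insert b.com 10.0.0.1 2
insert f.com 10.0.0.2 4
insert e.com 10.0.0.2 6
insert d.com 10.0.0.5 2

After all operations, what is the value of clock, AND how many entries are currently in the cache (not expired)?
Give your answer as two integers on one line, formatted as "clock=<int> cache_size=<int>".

Answer: clock=8 cache_size=6

Derivation:
Op 1: tick 1 -> clock=1.
Op 2: tick 1 -> clock=2.
Op 3: tick 1 -> clock=3.
Op 4: tick 1 -> clock=4.
Op 5: insert c.com -> 10.0.0.5 (expiry=4+6=10). clock=4
Op 6: tick 1 -> clock=5.
Op 7: insert e.com -> 10.0.0.1 (expiry=5+2=7). clock=5
Op 8: insert e.com -> 10.0.0.1 (expiry=5+1=6). clock=5
Op 9: tick 1 -> clock=6. purged={e.com}
Op 10: insert e.com -> 10.0.0.2 (expiry=6+4=10). clock=6
Op 11: insert b.com -> 10.0.0.2 (expiry=6+5=11). clock=6
Op 12: tick 1 -> clock=7.
Op 13: tick 1 -> clock=8.
Op 14: insert e.com -> 10.0.0.4 (expiry=8+3=11). clock=8
Op 15: insert b.com -> 10.0.0.3 (expiry=8+4=12). clock=8
Op 16: insert a.com -> 10.0.0.3 (expiry=8+3=11). clock=8
Op 17: insert d.com -> 10.0.0.1 (expiry=8+4=12). clock=8
Op 18: insert d.com -> 10.0.0.2 (expiry=8+2=10). clock=8
Op 19: insert e.com -> 10.0.0.2 (expiry=8+3=11). clock=8
Op 20: insert a.com -> 10.0.0.4 (expiry=8+5=13). clock=8
Op 21: insert e.com -> 10.0.0.5 (expiry=8+6=14). clock=8
Op 22: insert b.com -> 10.0.0.3 (expiry=8+5=13). clock=8
Op 23: insert b.com -> 10.0.0.1 (expiry=8+2=10). clock=8
Op 24: insert f.com -> 10.0.0.2 (expiry=8+4=12). clock=8
Op 25: insert e.com -> 10.0.0.2 (expiry=8+6=14). clock=8
Op 26: insert d.com -> 10.0.0.5 (expiry=8+2=10). clock=8
Final clock = 8
Final cache (unexpired): {a.com,b.com,c.com,d.com,e.com,f.com} -> size=6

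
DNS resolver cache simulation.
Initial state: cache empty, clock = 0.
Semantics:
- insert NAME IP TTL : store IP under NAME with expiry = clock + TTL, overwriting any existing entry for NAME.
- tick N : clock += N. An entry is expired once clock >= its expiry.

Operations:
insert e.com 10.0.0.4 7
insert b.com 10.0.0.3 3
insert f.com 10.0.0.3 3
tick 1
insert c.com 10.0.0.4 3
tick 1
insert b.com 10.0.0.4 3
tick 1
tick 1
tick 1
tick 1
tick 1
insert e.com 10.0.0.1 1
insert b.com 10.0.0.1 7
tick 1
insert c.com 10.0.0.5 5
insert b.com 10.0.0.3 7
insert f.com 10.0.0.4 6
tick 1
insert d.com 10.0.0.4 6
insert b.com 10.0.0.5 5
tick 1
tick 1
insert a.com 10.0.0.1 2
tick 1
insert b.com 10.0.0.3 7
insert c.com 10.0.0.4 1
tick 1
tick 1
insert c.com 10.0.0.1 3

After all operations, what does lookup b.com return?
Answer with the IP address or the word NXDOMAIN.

Answer: 10.0.0.3

Derivation:
Op 1: insert e.com -> 10.0.0.4 (expiry=0+7=7). clock=0
Op 2: insert b.com -> 10.0.0.3 (expiry=0+3=3). clock=0
Op 3: insert f.com -> 10.0.0.3 (expiry=0+3=3). clock=0
Op 4: tick 1 -> clock=1.
Op 5: insert c.com -> 10.0.0.4 (expiry=1+3=4). clock=1
Op 6: tick 1 -> clock=2.
Op 7: insert b.com -> 10.0.0.4 (expiry=2+3=5). clock=2
Op 8: tick 1 -> clock=3. purged={f.com}
Op 9: tick 1 -> clock=4. purged={c.com}
Op 10: tick 1 -> clock=5. purged={b.com}
Op 11: tick 1 -> clock=6.
Op 12: tick 1 -> clock=7. purged={e.com}
Op 13: insert e.com -> 10.0.0.1 (expiry=7+1=8). clock=7
Op 14: insert b.com -> 10.0.0.1 (expiry=7+7=14). clock=7
Op 15: tick 1 -> clock=8. purged={e.com}
Op 16: insert c.com -> 10.0.0.5 (expiry=8+5=13). clock=8
Op 17: insert b.com -> 10.0.0.3 (expiry=8+7=15). clock=8
Op 18: insert f.com -> 10.0.0.4 (expiry=8+6=14). clock=8
Op 19: tick 1 -> clock=9.
Op 20: insert d.com -> 10.0.0.4 (expiry=9+6=15). clock=9
Op 21: insert b.com -> 10.0.0.5 (expiry=9+5=14). clock=9
Op 22: tick 1 -> clock=10.
Op 23: tick 1 -> clock=11.
Op 24: insert a.com -> 10.0.0.1 (expiry=11+2=13). clock=11
Op 25: tick 1 -> clock=12.
Op 26: insert b.com -> 10.0.0.3 (expiry=12+7=19). clock=12
Op 27: insert c.com -> 10.0.0.4 (expiry=12+1=13). clock=12
Op 28: tick 1 -> clock=13. purged={a.com,c.com}
Op 29: tick 1 -> clock=14. purged={f.com}
Op 30: insert c.com -> 10.0.0.1 (expiry=14+3=17). clock=14
lookup b.com: present, ip=10.0.0.3 expiry=19 > clock=14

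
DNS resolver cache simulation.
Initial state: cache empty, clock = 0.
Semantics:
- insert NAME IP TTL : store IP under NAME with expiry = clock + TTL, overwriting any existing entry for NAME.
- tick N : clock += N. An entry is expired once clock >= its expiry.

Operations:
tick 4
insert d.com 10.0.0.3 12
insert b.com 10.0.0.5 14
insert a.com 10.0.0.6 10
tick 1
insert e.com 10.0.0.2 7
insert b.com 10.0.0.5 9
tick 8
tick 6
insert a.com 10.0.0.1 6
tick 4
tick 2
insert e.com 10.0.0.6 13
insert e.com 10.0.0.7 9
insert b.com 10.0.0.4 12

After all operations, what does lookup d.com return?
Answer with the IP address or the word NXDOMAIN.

Answer: NXDOMAIN

Derivation:
Op 1: tick 4 -> clock=4.
Op 2: insert d.com -> 10.0.0.3 (expiry=4+12=16). clock=4
Op 3: insert b.com -> 10.0.0.5 (expiry=4+14=18). clock=4
Op 4: insert a.com -> 10.0.0.6 (expiry=4+10=14). clock=4
Op 5: tick 1 -> clock=5.
Op 6: insert e.com -> 10.0.0.2 (expiry=5+7=12). clock=5
Op 7: insert b.com -> 10.0.0.5 (expiry=5+9=14). clock=5
Op 8: tick 8 -> clock=13. purged={e.com}
Op 9: tick 6 -> clock=19. purged={a.com,b.com,d.com}
Op 10: insert a.com -> 10.0.0.1 (expiry=19+6=25). clock=19
Op 11: tick 4 -> clock=23.
Op 12: tick 2 -> clock=25. purged={a.com}
Op 13: insert e.com -> 10.0.0.6 (expiry=25+13=38). clock=25
Op 14: insert e.com -> 10.0.0.7 (expiry=25+9=34). clock=25
Op 15: insert b.com -> 10.0.0.4 (expiry=25+12=37). clock=25
lookup d.com: not in cache (expired or never inserted)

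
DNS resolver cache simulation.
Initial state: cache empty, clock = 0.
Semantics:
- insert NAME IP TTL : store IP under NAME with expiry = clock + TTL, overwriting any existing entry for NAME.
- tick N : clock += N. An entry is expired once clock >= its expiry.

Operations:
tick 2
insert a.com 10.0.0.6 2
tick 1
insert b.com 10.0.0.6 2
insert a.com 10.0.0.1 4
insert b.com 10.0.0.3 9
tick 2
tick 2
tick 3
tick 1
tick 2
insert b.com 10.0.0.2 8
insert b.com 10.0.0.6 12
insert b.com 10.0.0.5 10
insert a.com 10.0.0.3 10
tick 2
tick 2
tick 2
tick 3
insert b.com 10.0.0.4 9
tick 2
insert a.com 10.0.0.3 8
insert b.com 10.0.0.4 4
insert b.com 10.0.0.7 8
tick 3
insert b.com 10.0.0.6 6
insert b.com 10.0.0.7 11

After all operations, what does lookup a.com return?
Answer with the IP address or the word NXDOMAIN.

Answer: 10.0.0.3

Derivation:
Op 1: tick 2 -> clock=2.
Op 2: insert a.com -> 10.0.0.6 (expiry=2+2=4). clock=2
Op 3: tick 1 -> clock=3.
Op 4: insert b.com -> 10.0.0.6 (expiry=3+2=5). clock=3
Op 5: insert a.com -> 10.0.0.1 (expiry=3+4=7). clock=3
Op 6: insert b.com -> 10.0.0.3 (expiry=3+9=12). clock=3
Op 7: tick 2 -> clock=5.
Op 8: tick 2 -> clock=7. purged={a.com}
Op 9: tick 3 -> clock=10.
Op 10: tick 1 -> clock=11.
Op 11: tick 2 -> clock=13. purged={b.com}
Op 12: insert b.com -> 10.0.0.2 (expiry=13+8=21). clock=13
Op 13: insert b.com -> 10.0.0.6 (expiry=13+12=25). clock=13
Op 14: insert b.com -> 10.0.0.5 (expiry=13+10=23). clock=13
Op 15: insert a.com -> 10.0.0.3 (expiry=13+10=23). clock=13
Op 16: tick 2 -> clock=15.
Op 17: tick 2 -> clock=17.
Op 18: tick 2 -> clock=19.
Op 19: tick 3 -> clock=22.
Op 20: insert b.com -> 10.0.0.4 (expiry=22+9=31). clock=22
Op 21: tick 2 -> clock=24. purged={a.com}
Op 22: insert a.com -> 10.0.0.3 (expiry=24+8=32). clock=24
Op 23: insert b.com -> 10.0.0.4 (expiry=24+4=28). clock=24
Op 24: insert b.com -> 10.0.0.7 (expiry=24+8=32). clock=24
Op 25: tick 3 -> clock=27.
Op 26: insert b.com -> 10.0.0.6 (expiry=27+6=33). clock=27
Op 27: insert b.com -> 10.0.0.7 (expiry=27+11=38). clock=27
lookup a.com: present, ip=10.0.0.3 expiry=32 > clock=27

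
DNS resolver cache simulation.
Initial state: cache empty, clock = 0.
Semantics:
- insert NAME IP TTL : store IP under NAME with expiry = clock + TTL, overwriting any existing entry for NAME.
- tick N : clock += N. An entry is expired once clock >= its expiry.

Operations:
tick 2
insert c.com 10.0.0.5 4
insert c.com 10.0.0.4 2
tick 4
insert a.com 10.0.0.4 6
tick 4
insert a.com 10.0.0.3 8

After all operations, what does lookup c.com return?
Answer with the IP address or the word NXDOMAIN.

Answer: NXDOMAIN

Derivation:
Op 1: tick 2 -> clock=2.
Op 2: insert c.com -> 10.0.0.5 (expiry=2+4=6). clock=2
Op 3: insert c.com -> 10.0.0.4 (expiry=2+2=4). clock=2
Op 4: tick 4 -> clock=6. purged={c.com}
Op 5: insert a.com -> 10.0.0.4 (expiry=6+6=12). clock=6
Op 6: tick 4 -> clock=10.
Op 7: insert a.com -> 10.0.0.3 (expiry=10+8=18). clock=10
lookup c.com: not in cache (expired or never inserted)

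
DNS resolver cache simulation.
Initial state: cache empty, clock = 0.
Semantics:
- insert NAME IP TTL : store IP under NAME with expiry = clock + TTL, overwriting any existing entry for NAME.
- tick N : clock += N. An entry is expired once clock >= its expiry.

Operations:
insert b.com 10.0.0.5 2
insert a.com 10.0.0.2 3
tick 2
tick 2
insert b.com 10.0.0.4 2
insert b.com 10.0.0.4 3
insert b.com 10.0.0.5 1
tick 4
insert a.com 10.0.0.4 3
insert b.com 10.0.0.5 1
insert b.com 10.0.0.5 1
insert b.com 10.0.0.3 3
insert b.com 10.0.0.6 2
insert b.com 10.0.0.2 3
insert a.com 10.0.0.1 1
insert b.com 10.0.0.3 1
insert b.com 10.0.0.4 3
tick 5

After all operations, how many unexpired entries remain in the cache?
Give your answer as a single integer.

Op 1: insert b.com -> 10.0.0.5 (expiry=0+2=2). clock=0
Op 2: insert a.com -> 10.0.0.2 (expiry=0+3=3). clock=0
Op 3: tick 2 -> clock=2. purged={b.com}
Op 4: tick 2 -> clock=4. purged={a.com}
Op 5: insert b.com -> 10.0.0.4 (expiry=4+2=6). clock=4
Op 6: insert b.com -> 10.0.0.4 (expiry=4+3=7). clock=4
Op 7: insert b.com -> 10.0.0.5 (expiry=4+1=5). clock=4
Op 8: tick 4 -> clock=8. purged={b.com}
Op 9: insert a.com -> 10.0.0.4 (expiry=8+3=11). clock=8
Op 10: insert b.com -> 10.0.0.5 (expiry=8+1=9). clock=8
Op 11: insert b.com -> 10.0.0.5 (expiry=8+1=9). clock=8
Op 12: insert b.com -> 10.0.0.3 (expiry=8+3=11). clock=8
Op 13: insert b.com -> 10.0.0.6 (expiry=8+2=10). clock=8
Op 14: insert b.com -> 10.0.0.2 (expiry=8+3=11). clock=8
Op 15: insert a.com -> 10.0.0.1 (expiry=8+1=9). clock=8
Op 16: insert b.com -> 10.0.0.3 (expiry=8+1=9). clock=8
Op 17: insert b.com -> 10.0.0.4 (expiry=8+3=11). clock=8
Op 18: tick 5 -> clock=13. purged={a.com,b.com}
Final cache (unexpired): {} -> size=0

Answer: 0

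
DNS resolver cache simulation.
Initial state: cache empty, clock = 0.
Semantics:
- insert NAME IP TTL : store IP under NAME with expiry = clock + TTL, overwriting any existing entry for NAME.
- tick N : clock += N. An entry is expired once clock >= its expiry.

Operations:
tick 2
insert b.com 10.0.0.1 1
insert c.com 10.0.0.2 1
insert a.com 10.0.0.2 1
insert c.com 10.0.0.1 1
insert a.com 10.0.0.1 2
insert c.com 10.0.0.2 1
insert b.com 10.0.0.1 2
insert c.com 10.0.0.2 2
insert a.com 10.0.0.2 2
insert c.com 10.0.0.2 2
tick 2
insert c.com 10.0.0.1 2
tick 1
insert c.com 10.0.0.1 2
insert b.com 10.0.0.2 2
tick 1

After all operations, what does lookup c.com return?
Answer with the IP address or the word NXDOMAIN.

Answer: 10.0.0.1

Derivation:
Op 1: tick 2 -> clock=2.
Op 2: insert b.com -> 10.0.0.1 (expiry=2+1=3). clock=2
Op 3: insert c.com -> 10.0.0.2 (expiry=2+1=3). clock=2
Op 4: insert a.com -> 10.0.0.2 (expiry=2+1=3). clock=2
Op 5: insert c.com -> 10.0.0.1 (expiry=2+1=3). clock=2
Op 6: insert a.com -> 10.0.0.1 (expiry=2+2=4). clock=2
Op 7: insert c.com -> 10.0.0.2 (expiry=2+1=3). clock=2
Op 8: insert b.com -> 10.0.0.1 (expiry=2+2=4). clock=2
Op 9: insert c.com -> 10.0.0.2 (expiry=2+2=4). clock=2
Op 10: insert a.com -> 10.0.0.2 (expiry=2+2=4). clock=2
Op 11: insert c.com -> 10.0.0.2 (expiry=2+2=4). clock=2
Op 12: tick 2 -> clock=4. purged={a.com,b.com,c.com}
Op 13: insert c.com -> 10.0.0.1 (expiry=4+2=6). clock=4
Op 14: tick 1 -> clock=5.
Op 15: insert c.com -> 10.0.0.1 (expiry=5+2=7). clock=5
Op 16: insert b.com -> 10.0.0.2 (expiry=5+2=7). clock=5
Op 17: tick 1 -> clock=6.
lookup c.com: present, ip=10.0.0.1 expiry=7 > clock=6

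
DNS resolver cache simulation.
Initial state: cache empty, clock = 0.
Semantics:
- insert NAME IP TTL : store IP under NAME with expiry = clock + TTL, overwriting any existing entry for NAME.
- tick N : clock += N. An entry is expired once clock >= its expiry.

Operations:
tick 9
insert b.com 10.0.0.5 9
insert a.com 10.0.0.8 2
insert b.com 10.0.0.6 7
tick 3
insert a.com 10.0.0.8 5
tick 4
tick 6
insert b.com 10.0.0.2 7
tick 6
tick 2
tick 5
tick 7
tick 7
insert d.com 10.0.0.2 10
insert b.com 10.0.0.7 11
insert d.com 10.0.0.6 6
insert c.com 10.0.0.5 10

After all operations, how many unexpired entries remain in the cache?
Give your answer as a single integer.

Op 1: tick 9 -> clock=9.
Op 2: insert b.com -> 10.0.0.5 (expiry=9+9=18). clock=9
Op 3: insert a.com -> 10.0.0.8 (expiry=9+2=11). clock=9
Op 4: insert b.com -> 10.0.0.6 (expiry=9+7=16). clock=9
Op 5: tick 3 -> clock=12. purged={a.com}
Op 6: insert a.com -> 10.0.0.8 (expiry=12+5=17). clock=12
Op 7: tick 4 -> clock=16. purged={b.com}
Op 8: tick 6 -> clock=22. purged={a.com}
Op 9: insert b.com -> 10.0.0.2 (expiry=22+7=29). clock=22
Op 10: tick 6 -> clock=28.
Op 11: tick 2 -> clock=30. purged={b.com}
Op 12: tick 5 -> clock=35.
Op 13: tick 7 -> clock=42.
Op 14: tick 7 -> clock=49.
Op 15: insert d.com -> 10.0.0.2 (expiry=49+10=59). clock=49
Op 16: insert b.com -> 10.0.0.7 (expiry=49+11=60). clock=49
Op 17: insert d.com -> 10.0.0.6 (expiry=49+6=55). clock=49
Op 18: insert c.com -> 10.0.0.5 (expiry=49+10=59). clock=49
Final cache (unexpired): {b.com,c.com,d.com} -> size=3

Answer: 3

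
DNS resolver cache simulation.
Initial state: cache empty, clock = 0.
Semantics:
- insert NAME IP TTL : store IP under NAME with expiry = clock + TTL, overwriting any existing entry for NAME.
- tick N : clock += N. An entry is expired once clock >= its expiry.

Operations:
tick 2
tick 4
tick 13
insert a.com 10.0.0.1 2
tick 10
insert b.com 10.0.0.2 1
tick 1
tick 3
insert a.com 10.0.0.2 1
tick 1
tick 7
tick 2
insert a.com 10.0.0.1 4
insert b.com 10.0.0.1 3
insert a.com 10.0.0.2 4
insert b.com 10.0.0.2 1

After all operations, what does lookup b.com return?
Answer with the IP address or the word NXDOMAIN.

Answer: 10.0.0.2

Derivation:
Op 1: tick 2 -> clock=2.
Op 2: tick 4 -> clock=6.
Op 3: tick 13 -> clock=19.
Op 4: insert a.com -> 10.0.0.1 (expiry=19+2=21). clock=19
Op 5: tick 10 -> clock=29. purged={a.com}
Op 6: insert b.com -> 10.0.0.2 (expiry=29+1=30). clock=29
Op 7: tick 1 -> clock=30. purged={b.com}
Op 8: tick 3 -> clock=33.
Op 9: insert a.com -> 10.0.0.2 (expiry=33+1=34). clock=33
Op 10: tick 1 -> clock=34. purged={a.com}
Op 11: tick 7 -> clock=41.
Op 12: tick 2 -> clock=43.
Op 13: insert a.com -> 10.0.0.1 (expiry=43+4=47). clock=43
Op 14: insert b.com -> 10.0.0.1 (expiry=43+3=46). clock=43
Op 15: insert a.com -> 10.0.0.2 (expiry=43+4=47). clock=43
Op 16: insert b.com -> 10.0.0.2 (expiry=43+1=44). clock=43
lookup b.com: present, ip=10.0.0.2 expiry=44 > clock=43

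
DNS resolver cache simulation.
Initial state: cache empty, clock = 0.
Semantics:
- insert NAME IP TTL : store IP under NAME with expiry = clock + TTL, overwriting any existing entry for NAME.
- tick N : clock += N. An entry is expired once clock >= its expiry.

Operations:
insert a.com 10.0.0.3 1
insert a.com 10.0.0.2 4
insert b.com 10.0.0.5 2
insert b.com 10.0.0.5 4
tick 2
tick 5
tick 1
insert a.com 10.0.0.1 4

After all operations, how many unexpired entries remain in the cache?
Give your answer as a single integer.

Answer: 1

Derivation:
Op 1: insert a.com -> 10.0.0.3 (expiry=0+1=1). clock=0
Op 2: insert a.com -> 10.0.0.2 (expiry=0+4=4). clock=0
Op 3: insert b.com -> 10.0.0.5 (expiry=0+2=2). clock=0
Op 4: insert b.com -> 10.0.0.5 (expiry=0+4=4). clock=0
Op 5: tick 2 -> clock=2.
Op 6: tick 5 -> clock=7. purged={a.com,b.com}
Op 7: tick 1 -> clock=8.
Op 8: insert a.com -> 10.0.0.1 (expiry=8+4=12). clock=8
Final cache (unexpired): {a.com} -> size=1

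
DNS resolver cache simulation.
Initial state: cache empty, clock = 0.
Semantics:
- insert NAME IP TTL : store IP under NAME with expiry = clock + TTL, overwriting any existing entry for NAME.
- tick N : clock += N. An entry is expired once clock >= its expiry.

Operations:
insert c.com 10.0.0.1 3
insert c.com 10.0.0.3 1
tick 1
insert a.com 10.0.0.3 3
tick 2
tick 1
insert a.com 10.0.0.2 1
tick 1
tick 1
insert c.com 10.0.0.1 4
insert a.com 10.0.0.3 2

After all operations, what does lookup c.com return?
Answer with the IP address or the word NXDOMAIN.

Answer: 10.0.0.1

Derivation:
Op 1: insert c.com -> 10.0.0.1 (expiry=0+3=3). clock=0
Op 2: insert c.com -> 10.0.0.3 (expiry=0+1=1). clock=0
Op 3: tick 1 -> clock=1. purged={c.com}
Op 4: insert a.com -> 10.0.0.3 (expiry=1+3=4). clock=1
Op 5: tick 2 -> clock=3.
Op 6: tick 1 -> clock=4. purged={a.com}
Op 7: insert a.com -> 10.0.0.2 (expiry=4+1=5). clock=4
Op 8: tick 1 -> clock=5. purged={a.com}
Op 9: tick 1 -> clock=6.
Op 10: insert c.com -> 10.0.0.1 (expiry=6+4=10). clock=6
Op 11: insert a.com -> 10.0.0.3 (expiry=6+2=8). clock=6
lookup c.com: present, ip=10.0.0.1 expiry=10 > clock=6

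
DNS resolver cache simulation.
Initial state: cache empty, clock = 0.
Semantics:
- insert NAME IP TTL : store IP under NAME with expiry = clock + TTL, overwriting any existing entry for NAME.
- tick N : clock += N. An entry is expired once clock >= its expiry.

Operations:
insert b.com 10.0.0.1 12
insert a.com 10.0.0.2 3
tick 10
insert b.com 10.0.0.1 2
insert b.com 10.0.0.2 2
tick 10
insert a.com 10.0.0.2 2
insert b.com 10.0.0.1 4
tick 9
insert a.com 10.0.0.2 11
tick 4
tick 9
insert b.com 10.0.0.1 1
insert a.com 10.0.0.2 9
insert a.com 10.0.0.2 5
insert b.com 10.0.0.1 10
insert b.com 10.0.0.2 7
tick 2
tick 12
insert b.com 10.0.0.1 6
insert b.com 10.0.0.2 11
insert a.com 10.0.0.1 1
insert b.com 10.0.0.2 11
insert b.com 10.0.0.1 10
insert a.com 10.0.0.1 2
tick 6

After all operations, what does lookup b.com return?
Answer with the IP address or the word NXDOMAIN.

Op 1: insert b.com -> 10.0.0.1 (expiry=0+12=12). clock=0
Op 2: insert a.com -> 10.0.0.2 (expiry=0+3=3). clock=0
Op 3: tick 10 -> clock=10. purged={a.com}
Op 4: insert b.com -> 10.0.0.1 (expiry=10+2=12). clock=10
Op 5: insert b.com -> 10.0.0.2 (expiry=10+2=12). clock=10
Op 6: tick 10 -> clock=20. purged={b.com}
Op 7: insert a.com -> 10.0.0.2 (expiry=20+2=22). clock=20
Op 8: insert b.com -> 10.0.0.1 (expiry=20+4=24). clock=20
Op 9: tick 9 -> clock=29. purged={a.com,b.com}
Op 10: insert a.com -> 10.0.0.2 (expiry=29+11=40). clock=29
Op 11: tick 4 -> clock=33.
Op 12: tick 9 -> clock=42. purged={a.com}
Op 13: insert b.com -> 10.0.0.1 (expiry=42+1=43). clock=42
Op 14: insert a.com -> 10.0.0.2 (expiry=42+9=51). clock=42
Op 15: insert a.com -> 10.0.0.2 (expiry=42+5=47). clock=42
Op 16: insert b.com -> 10.0.0.1 (expiry=42+10=52). clock=42
Op 17: insert b.com -> 10.0.0.2 (expiry=42+7=49). clock=42
Op 18: tick 2 -> clock=44.
Op 19: tick 12 -> clock=56. purged={a.com,b.com}
Op 20: insert b.com -> 10.0.0.1 (expiry=56+6=62). clock=56
Op 21: insert b.com -> 10.0.0.2 (expiry=56+11=67). clock=56
Op 22: insert a.com -> 10.0.0.1 (expiry=56+1=57). clock=56
Op 23: insert b.com -> 10.0.0.2 (expiry=56+11=67). clock=56
Op 24: insert b.com -> 10.0.0.1 (expiry=56+10=66). clock=56
Op 25: insert a.com -> 10.0.0.1 (expiry=56+2=58). clock=56
Op 26: tick 6 -> clock=62. purged={a.com}
lookup b.com: present, ip=10.0.0.1 expiry=66 > clock=62

Answer: 10.0.0.1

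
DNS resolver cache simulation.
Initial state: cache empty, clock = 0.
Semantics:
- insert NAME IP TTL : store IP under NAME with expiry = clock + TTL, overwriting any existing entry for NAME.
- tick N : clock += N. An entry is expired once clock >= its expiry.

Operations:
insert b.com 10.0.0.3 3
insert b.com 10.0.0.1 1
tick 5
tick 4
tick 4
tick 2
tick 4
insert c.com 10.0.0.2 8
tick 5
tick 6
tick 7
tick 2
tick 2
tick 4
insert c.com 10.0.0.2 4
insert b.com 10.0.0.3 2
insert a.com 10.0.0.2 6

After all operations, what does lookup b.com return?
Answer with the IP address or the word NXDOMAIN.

Op 1: insert b.com -> 10.0.0.3 (expiry=0+3=3). clock=0
Op 2: insert b.com -> 10.0.0.1 (expiry=0+1=1). clock=0
Op 3: tick 5 -> clock=5. purged={b.com}
Op 4: tick 4 -> clock=9.
Op 5: tick 4 -> clock=13.
Op 6: tick 2 -> clock=15.
Op 7: tick 4 -> clock=19.
Op 8: insert c.com -> 10.0.0.2 (expiry=19+8=27). clock=19
Op 9: tick 5 -> clock=24.
Op 10: tick 6 -> clock=30. purged={c.com}
Op 11: tick 7 -> clock=37.
Op 12: tick 2 -> clock=39.
Op 13: tick 2 -> clock=41.
Op 14: tick 4 -> clock=45.
Op 15: insert c.com -> 10.0.0.2 (expiry=45+4=49). clock=45
Op 16: insert b.com -> 10.0.0.3 (expiry=45+2=47). clock=45
Op 17: insert a.com -> 10.0.0.2 (expiry=45+6=51). clock=45
lookup b.com: present, ip=10.0.0.3 expiry=47 > clock=45

Answer: 10.0.0.3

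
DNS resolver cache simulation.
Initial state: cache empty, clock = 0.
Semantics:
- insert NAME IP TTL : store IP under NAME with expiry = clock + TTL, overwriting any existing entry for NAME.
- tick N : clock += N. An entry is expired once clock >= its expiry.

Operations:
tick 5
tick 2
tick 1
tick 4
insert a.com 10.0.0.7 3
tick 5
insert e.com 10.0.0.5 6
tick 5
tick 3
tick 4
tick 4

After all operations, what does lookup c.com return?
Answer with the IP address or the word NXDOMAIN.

Answer: NXDOMAIN

Derivation:
Op 1: tick 5 -> clock=5.
Op 2: tick 2 -> clock=7.
Op 3: tick 1 -> clock=8.
Op 4: tick 4 -> clock=12.
Op 5: insert a.com -> 10.0.0.7 (expiry=12+3=15). clock=12
Op 6: tick 5 -> clock=17. purged={a.com}
Op 7: insert e.com -> 10.0.0.5 (expiry=17+6=23). clock=17
Op 8: tick 5 -> clock=22.
Op 9: tick 3 -> clock=25. purged={e.com}
Op 10: tick 4 -> clock=29.
Op 11: tick 4 -> clock=33.
lookup c.com: not in cache (expired or never inserted)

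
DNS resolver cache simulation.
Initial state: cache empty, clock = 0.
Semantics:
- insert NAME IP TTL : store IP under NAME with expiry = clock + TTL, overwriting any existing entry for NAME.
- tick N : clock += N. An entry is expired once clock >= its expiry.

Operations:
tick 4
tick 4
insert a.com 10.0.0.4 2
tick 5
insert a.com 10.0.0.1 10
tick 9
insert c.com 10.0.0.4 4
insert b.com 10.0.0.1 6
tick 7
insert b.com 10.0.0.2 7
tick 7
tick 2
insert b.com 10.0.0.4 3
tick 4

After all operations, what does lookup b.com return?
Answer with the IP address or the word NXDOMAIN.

Op 1: tick 4 -> clock=4.
Op 2: tick 4 -> clock=8.
Op 3: insert a.com -> 10.0.0.4 (expiry=8+2=10). clock=8
Op 4: tick 5 -> clock=13. purged={a.com}
Op 5: insert a.com -> 10.0.0.1 (expiry=13+10=23). clock=13
Op 6: tick 9 -> clock=22.
Op 7: insert c.com -> 10.0.0.4 (expiry=22+4=26). clock=22
Op 8: insert b.com -> 10.0.0.1 (expiry=22+6=28). clock=22
Op 9: tick 7 -> clock=29. purged={a.com,b.com,c.com}
Op 10: insert b.com -> 10.0.0.2 (expiry=29+7=36). clock=29
Op 11: tick 7 -> clock=36. purged={b.com}
Op 12: tick 2 -> clock=38.
Op 13: insert b.com -> 10.0.0.4 (expiry=38+3=41). clock=38
Op 14: tick 4 -> clock=42. purged={b.com}
lookup b.com: not in cache (expired or never inserted)

Answer: NXDOMAIN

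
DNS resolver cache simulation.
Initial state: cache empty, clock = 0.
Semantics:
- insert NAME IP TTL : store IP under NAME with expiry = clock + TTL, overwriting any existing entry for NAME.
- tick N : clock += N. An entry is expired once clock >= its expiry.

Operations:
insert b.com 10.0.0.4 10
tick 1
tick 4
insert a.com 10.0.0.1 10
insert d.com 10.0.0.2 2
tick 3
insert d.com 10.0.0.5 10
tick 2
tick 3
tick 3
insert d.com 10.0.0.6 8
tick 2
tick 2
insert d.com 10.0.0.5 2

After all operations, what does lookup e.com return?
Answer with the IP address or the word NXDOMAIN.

Op 1: insert b.com -> 10.0.0.4 (expiry=0+10=10). clock=0
Op 2: tick 1 -> clock=1.
Op 3: tick 4 -> clock=5.
Op 4: insert a.com -> 10.0.0.1 (expiry=5+10=15). clock=5
Op 5: insert d.com -> 10.0.0.2 (expiry=5+2=7). clock=5
Op 6: tick 3 -> clock=8. purged={d.com}
Op 7: insert d.com -> 10.0.0.5 (expiry=8+10=18). clock=8
Op 8: tick 2 -> clock=10. purged={b.com}
Op 9: tick 3 -> clock=13.
Op 10: tick 3 -> clock=16. purged={a.com}
Op 11: insert d.com -> 10.0.0.6 (expiry=16+8=24). clock=16
Op 12: tick 2 -> clock=18.
Op 13: tick 2 -> clock=20.
Op 14: insert d.com -> 10.0.0.5 (expiry=20+2=22). clock=20
lookup e.com: not in cache (expired or never inserted)

Answer: NXDOMAIN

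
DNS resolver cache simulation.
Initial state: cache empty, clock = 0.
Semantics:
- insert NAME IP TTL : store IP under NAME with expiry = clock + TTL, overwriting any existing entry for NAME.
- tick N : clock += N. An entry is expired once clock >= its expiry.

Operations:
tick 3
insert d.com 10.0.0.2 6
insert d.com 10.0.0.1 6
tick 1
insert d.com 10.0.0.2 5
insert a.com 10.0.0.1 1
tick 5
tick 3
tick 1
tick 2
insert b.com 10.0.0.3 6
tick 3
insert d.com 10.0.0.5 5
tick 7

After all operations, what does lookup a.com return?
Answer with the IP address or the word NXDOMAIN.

Op 1: tick 3 -> clock=3.
Op 2: insert d.com -> 10.0.0.2 (expiry=3+6=9). clock=3
Op 3: insert d.com -> 10.0.0.1 (expiry=3+6=9). clock=3
Op 4: tick 1 -> clock=4.
Op 5: insert d.com -> 10.0.0.2 (expiry=4+5=9). clock=4
Op 6: insert a.com -> 10.0.0.1 (expiry=4+1=5). clock=4
Op 7: tick 5 -> clock=9. purged={a.com,d.com}
Op 8: tick 3 -> clock=12.
Op 9: tick 1 -> clock=13.
Op 10: tick 2 -> clock=15.
Op 11: insert b.com -> 10.0.0.3 (expiry=15+6=21). clock=15
Op 12: tick 3 -> clock=18.
Op 13: insert d.com -> 10.0.0.5 (expiry=18+5=23). clock=18
Op 14: tick 7 -> clock=25. purged={b.com,d.com}
lookup a.com: not in cache (expired or never inserted)

Answer: NXDOMAIN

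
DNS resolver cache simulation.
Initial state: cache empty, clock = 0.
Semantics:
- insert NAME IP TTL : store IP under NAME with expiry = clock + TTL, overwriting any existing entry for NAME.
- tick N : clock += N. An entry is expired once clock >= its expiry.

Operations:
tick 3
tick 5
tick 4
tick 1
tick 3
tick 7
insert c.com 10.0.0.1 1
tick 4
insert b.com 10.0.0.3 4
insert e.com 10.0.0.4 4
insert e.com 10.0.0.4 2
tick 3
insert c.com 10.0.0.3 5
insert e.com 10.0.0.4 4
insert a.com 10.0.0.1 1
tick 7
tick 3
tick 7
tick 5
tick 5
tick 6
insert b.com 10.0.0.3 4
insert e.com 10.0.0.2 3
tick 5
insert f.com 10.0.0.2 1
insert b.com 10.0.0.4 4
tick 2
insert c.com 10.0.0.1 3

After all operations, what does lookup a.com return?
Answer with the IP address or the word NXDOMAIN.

Op 1: tick 3 -> clock=3.
Op 2: tick 5 -> clock=8.
Op 3: tick 4 -> clock=12.
Op 4: tick 1 -> clock=13.
Op 5: tick 3 -> clock=16.
Op 6: tick 7 -> clock=23.
Op 7: insert c.com -> 10.0.0.1 (expiry=23+1=24). clock=23
Op 8: tick 4 -> clock=27. purged={c.com}
Op 9: insert b.com -> 10.0.0.3 (expiry=27+4=31). clock=27
Op 10: insert e.com -> 10.0.0.4 (expiry=27+4=31). clock=27
Op 11: insert e.com -> 10.0.0.4 (expiry=27+2=29). clock=27
Op 12: tick 3 -> clock=30. purged={e.com}
Op 13: insert c.com -> 10.0.0.3 (expiry=30+5=35). clock=30
Op 14: insert e.com -> 10.0.0.4 (expiry=30+4=34). clock=30
Op 15: insert a.com -> 10.0.0.1 (expiry=30+1=31). clock=30
Op 16: tick 7 -> clock=37. purged={a.com,b.com,c.com,e.com}
Op 17: tick 3 -> clock=40.
Op 18: tick 7 -> clock=47.
Op 19: tick 5 -> clock=52.
Op 20: tick 5 -> clock=57.
Op 21: tick 6 -> clock=63.
Op 22: insert b.com -> 10.0.0.3 (expiry=63+4=67). clock=63
Op 23: insert e.com -> 10.0.0.2 (expiry=63+3=66). clock=63
Op 24: tick 5 -> clock=68. purged={b.com,e.com}
Op 25: insert f.com -> 10.0.0.2 (expiry=68+1=69). clock=68
Op 26: insert b.com -> 10.0.0.4 (expiry=68+4=72). clock=68
Op 27: tick 2 -> clock=70. purged={f.com}
Op 28: insert c.com -> 10.0.0.1 (expiry=70+3=73). clock=70
lookup a.com: not in cache (expired or never inserted)

Answer: NXDOMAIN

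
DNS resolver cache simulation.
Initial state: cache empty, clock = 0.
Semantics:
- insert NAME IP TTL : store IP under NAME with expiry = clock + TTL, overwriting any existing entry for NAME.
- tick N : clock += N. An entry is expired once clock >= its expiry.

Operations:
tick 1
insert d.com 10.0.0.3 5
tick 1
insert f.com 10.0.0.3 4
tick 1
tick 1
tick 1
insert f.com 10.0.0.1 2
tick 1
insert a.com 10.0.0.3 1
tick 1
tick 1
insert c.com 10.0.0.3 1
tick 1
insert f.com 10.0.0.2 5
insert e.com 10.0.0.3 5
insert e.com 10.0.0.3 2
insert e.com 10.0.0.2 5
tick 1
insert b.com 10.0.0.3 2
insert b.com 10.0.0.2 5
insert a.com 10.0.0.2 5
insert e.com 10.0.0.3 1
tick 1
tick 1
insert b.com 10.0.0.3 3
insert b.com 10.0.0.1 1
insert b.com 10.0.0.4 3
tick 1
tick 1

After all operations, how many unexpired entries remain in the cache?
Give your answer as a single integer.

Op 1: tick 1 -> clock=1.
Op 2: insert d.com -> 10.0.0.3 (expiry=1+5=6). clock=1
Op 3: tick 1 -> clock=2.
Op 4: insert f.com -> 10.0.0.3 (expiry=2+4=6). clock=2
Op 5: tick 1 -> clock=3.
Op 6: tick 1 -> clock=4.
Op 7: tick 1 -> clock=5.
Op 8: insert f.com -> 10.0.0.1 (expiry=5+2=7). clock=5
Op 9: tick 1 -> clock=6. purged={d.com}
Op 10: insert a.com -> 10.0.0.3 (expiry=6+1=7). clock=6
Op 11: tick 1 -> clock=7. purged={a.com,f.com}
Op 12: tick 1 -> clock=8.
Op 13: insert c.com -> 10.0.0.3 (expiry=8+1=9). clock=8
Op 14: tick 1 -> clock=9. purged={c.com}
Op 15: insert f.com -> 10.0.0.2 (expiry=9+5=14). clock=9
Op 16: insert e.com -> 10.0.0.3 (expiry=9+5=14). clock=9
Op 17: insert e.com -> 10.0.0.3 (expiry=9+2=11). clock=9
Op 18: insert e.com -> 10.0.0.2 (expiry=9+5=14). clock=9
Op 19: tick 1 -> clock=10.
Op 20: insert b.com -> 10.0.0.3 (expiry=10+2=12). clock=10
Op 21: insert b.com -> 10.0.0.2 (expiry=10+5=15). clock=10
Op 22: insert a.com -> 10.0.0.2 (expiry=10+5=15). clock=10
Op 23: insert e.com -> 10.0.0.3 (expiry=10+1=11). clock=10
Op 24: tick 1 -> clock=11. purged={e.com}
Op 25: tick 1 -> clock=12.
Op 26: insert b.com -> 10.0.0.3 (expiry=12+3=15). clock=12
Op 27: insert b.com -> 10.0.0.1 (expiry=12+1=13). clock=12
Op 28: insert b.com -> 10.0.0.4 (expiry=12+3=15). clock=12
Op 29: tick 1 -> clock=13.
Op 30: tick 1 -> clock=14. purged={f.com}
Final cache (unexpired): {a.com,b.com} -> size=2

Answer: 2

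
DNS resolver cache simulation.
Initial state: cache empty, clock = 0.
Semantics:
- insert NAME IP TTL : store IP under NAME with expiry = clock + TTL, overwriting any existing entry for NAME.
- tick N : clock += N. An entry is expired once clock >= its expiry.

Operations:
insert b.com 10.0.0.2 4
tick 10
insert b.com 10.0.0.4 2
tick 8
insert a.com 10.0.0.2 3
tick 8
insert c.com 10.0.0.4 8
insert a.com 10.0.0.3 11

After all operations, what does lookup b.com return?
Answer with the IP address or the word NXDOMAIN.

Answer: NXDOMAIN

Derivation:
Op 1: insert b.com -> 10.0.0.2 (expiry=0+4=4). clock=0
Op 2: tick 10 -> clock=10. purged={b.com}
Op 3: insert b.com -> 10.0.0.4 (expiry=10+2=12). clock=10
Op 4: tick 8 -> clock=18. purged={b.com}
Op 5: insert a.com -> 10.0.0.2 (expiry=18+3=21). clock=18
Op 6: tick 8 -> clock=26. purged={a.com}
Op 7: insert c.com -> 10.0.0.4 (expiry=26+8=34). clock=26
Op 8: insert a.com -> 10.0.0.3 (expiry=26+11=37). clock=26
lookup b.com: not in cache (expired or never inserted)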